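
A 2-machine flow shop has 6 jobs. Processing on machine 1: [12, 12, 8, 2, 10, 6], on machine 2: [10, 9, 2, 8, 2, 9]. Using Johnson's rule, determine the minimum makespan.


Apply Johnson's rule:
  Group 1 (a <= b): [(4, 2, 8), (6, 6, 9)]
  Group 2 (a > b): [(1, 12, 10), (2, 12, 9), (3, 8, 2), (5, 10, 2)]
Optimal job order: [4, 6, 1, 2, 3, 5]
Schedule:
  Job 4: M1 done at 2, M2 done at 10
  Job 6: M1 done at 8, M2 done at 19
  Job 1: M1 done at 20, M2 done at 30
  Job 2: M1 done at 32, M2 done at 41
  Job 3: M1 done at 40, M2 done at 43
  Job 5: M1 done at 50, M2 done at 52
Makespan = 52

52


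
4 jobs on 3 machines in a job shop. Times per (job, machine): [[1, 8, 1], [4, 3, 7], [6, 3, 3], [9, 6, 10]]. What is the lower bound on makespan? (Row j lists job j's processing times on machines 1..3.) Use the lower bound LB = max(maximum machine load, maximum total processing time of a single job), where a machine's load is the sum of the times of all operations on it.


Machine loads:
  Machine 1: 1 + 4 + 6 + 9 = 20
  Machine 2: 8 + 3 + 3 + 6 = 20
  Machine 3: 1 + 7 + 3 + 10 = 21
Max machine load = 21
Job totals:
  Job 1: 10
  Job 2: 14
  Job 3: 12
  Job 4: 25
Max job total = 25
Lower bound = max(21, 25) = 25

25


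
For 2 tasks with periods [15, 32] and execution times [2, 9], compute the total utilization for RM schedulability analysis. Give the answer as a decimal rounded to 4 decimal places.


Compute individual utilizations (exact fractions):
  Task 1: C/T = 2/15 (approx. 0.1333)
  Task 2: C/T = 9/32 (approx. 0.2813)
Total utilization U = 2/15 + 9/32 = 199/480
Rounded to 4 decimal places: U = 0.4146
RM (Liu & Layland) bound for 2 tasks = 0.828427; compare with U = 199/480 (approx. 0.414583)
U <= bound, so schedulable by RM sufficient condition.

0.4146


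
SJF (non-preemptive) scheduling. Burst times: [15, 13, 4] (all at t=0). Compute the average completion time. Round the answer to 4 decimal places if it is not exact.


SJF order (ascending): [4, 13, 15]
Completion times:
  Job 1: burst=4, C=4
  Job 2: burst=13, C=17
  Job 3: burst=15, C=32
Average completion = 53/3 = 17.6667

17.6667


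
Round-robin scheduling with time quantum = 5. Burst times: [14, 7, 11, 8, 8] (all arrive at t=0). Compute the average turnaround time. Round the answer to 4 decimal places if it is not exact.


Time quantum = 5
Execution trace:
  J1 runs 5 units, time = 5
  J2 runs 5 units, time = 10
  J3 runs 5 units, time = 15
  J4 runs 5 units, time = 20
  J5 runs 5 units, time = 25
  J1 runs 5 units, time = 30
  J2 runs 2 units, time = 32
  J3 runs 5 units, time = 37
  J4 runs 3 units, time = 40
  J5 runs 3 units, time = 43
  J1 runs 4 units, time = 47
  J3 runs 1 units, time = 48
Finish times: [47, 32, 48, 40, 43]
Average turnaround = 210/5 = 42.0

42.0


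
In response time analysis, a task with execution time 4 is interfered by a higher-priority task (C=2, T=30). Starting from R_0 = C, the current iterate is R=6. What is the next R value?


R_next = C + ceil(R_prev / T_hp) * C_hp
ceil(6 / 30) = ceil(0.2) = 1
Interference = 1 * 2 = 2
R_next = 4 + 2 = 6
R_next = R_prev, so the iteration has converged (response time = 6).

6


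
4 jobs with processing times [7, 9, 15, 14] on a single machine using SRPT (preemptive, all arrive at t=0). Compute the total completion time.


Since all jobs arrive at t=0, SRPT equals SPT ordering.
SPT order: [7, 9, 14, 15]
Completion times:
  Job 1: p=7, C=7
  Job 2: p=9, C=16
  Job 3: p=14, C=30
  Job 4: p=15, C=45
Total completion time = 7 + 16 + 30 + 45 = 98

98


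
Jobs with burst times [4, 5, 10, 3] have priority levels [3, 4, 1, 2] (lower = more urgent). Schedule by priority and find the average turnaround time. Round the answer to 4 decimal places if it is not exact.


Sort by priority (ascending = highest first):
Order: [(1, 10), (2, 3), (3, 4), (4, 5)]
Completion times:
  Priority 1, burst=10, C=10
  Priority 2, burst=3, C=13
  Priority 3, burst=4, C=17
  Priority 4, burst=5, C=22
Average turnaround = 62/4 = 15.5

15.5


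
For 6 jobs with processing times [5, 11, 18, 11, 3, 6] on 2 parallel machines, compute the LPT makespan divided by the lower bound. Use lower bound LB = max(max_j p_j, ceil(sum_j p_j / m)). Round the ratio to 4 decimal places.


LPT order: [18, 11, 11, 6, 5, 3]
Machine loads after assignment: [27, 27]
LPT makespan = 27
Lower bound = max(max_job, ceil(total/2)) = max(18, 27) = 27
Ratio = 27 / 27 = 1.0

1.0


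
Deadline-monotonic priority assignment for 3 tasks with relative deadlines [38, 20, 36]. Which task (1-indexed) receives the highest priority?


Sort tasks by relative deadline (ascending):
  Task 2: deadline = 20
  Task 3: deadline = 36
  Task 1: deadline = 38
Priority order (highest first): [2, 3, 1]
Highest priority task = 2

2


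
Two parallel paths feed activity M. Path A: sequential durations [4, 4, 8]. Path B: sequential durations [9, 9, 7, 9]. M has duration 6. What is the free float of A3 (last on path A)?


ES(A3) = sum of predecessors on chain A = 8
EF(A3) = ES + duration = 8 + 8 = 16
Successor of A3 is M. ES(M) = max(sum(A), sum(B)) = max(16, 34) = 34
Free float = ES(successor) - EF(current) = 34 - 16 = 18

18


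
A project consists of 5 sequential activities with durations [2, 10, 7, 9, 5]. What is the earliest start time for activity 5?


Activity 5 starts after activities 1 through 4 complete.
Predecessor durations: [2, 10, 7, 9]
ES = 2 + 10 + 7 + 9 = 28

28


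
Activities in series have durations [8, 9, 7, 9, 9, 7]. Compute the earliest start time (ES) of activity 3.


Activity 3 starts after activities 1 through 2 complete.
Predecessor durations: [8, 9]
ES = 8 + 9 = 17

17


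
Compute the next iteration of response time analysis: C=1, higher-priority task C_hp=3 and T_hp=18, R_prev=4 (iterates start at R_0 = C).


R_next = C + ceil(R_prev / T_hp) * C_hp
ceil(4 / 18) = ceil(0.2222) = 1
Interference = 1 * 3 = 3
R_next = 1 + 3 = 4
R_next = R_prev, so the iteration has converged (response time = 4).

4


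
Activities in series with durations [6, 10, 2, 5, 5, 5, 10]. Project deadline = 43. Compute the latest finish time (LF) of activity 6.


LF(activity 6) = deadline - sum of successor durations
Successors: activities 7 through 7 with durations [10]
Sum of successor durations = 10
LF = 43 - 10 = 33

33


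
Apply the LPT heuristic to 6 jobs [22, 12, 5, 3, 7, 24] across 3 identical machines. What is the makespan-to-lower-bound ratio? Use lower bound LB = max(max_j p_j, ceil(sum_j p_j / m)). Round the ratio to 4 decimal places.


LPT order: [24, 22, 12, 7, 5, 3]
Machine loads after assignment: [24, 25, 24]
LPT makespan = 25
Lower bound = max(max_job, ceil(total/3)) = max(24, 25) = 25
Ratio = 25 / 25 = 1.0

1.0


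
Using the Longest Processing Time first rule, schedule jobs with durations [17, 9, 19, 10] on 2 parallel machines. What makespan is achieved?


Sort jobs in decreasing order (LPT): [19, 17, 10, 9]
Assign each job to the least loaded machine:
  Machine 1: jobs [19, 9], load = 28
  Machine 2: jobs [17, 10], load = 27
Makespan = max load = 28

28


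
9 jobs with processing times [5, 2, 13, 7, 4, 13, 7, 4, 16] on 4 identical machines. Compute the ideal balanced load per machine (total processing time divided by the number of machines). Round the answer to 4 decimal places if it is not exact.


Total processing time = 5 + 2 + 13 + 7 + 4 + 13 + 7 + 4 + 16 = 71
Number of machines = 4
Ideal balanced load = 71 / 4 = 17.75

17.75


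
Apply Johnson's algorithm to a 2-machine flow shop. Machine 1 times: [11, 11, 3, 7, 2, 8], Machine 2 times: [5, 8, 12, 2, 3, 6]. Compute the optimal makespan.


Apply Johnson's rule:
  Group 1 (a <= b): [(5, 2, 3), (3, 3, 12)]
  Group 2 (a > b): [(2, 11, 8), (6, 8, 6), (1, 11, 5), (4, 7, 2)]
Optimal job order: [5, 3, 2, 6, 1, 4]
Schedule:
  Job 5: M1 done at 2, M2 done at 5
  Job 3: M1 done at 5, M2 done at 17
  Job 2: M1 done at 16, M2 done at 25
  Job 6: M1 done at 24, M2 done at 31
  Job 1: M1 done at 35, M2 done at 40
  Job 4: M1 done at 42, M2 done at 44
Makespan = 44

44


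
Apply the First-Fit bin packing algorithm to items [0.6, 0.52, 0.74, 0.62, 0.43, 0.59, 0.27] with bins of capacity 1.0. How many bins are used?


Place items sequentially using First-Fit:
  Item 0.6 -> new Bin 1
  Item 0.52 -> new Bin 2
  Item 0.74 -> new Bin 3
  Item 0.62 -> new Bin 4
  Item 0.43 -> Bin 2 (now 0.95)
  Item 0.59 -> new Bin 5
  Item 0.27 -> Bin 1 (now 0.87)
Total bins used = 5

5


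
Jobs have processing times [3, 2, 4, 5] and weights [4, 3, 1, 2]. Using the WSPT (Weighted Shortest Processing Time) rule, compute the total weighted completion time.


Compute p/w ratios and sort ascending (WSPT): [(2, 3), (3, 4), (5, 2), (4, 1)]
Compute weighted completion times:
  Job (p=2,w=3): C=2, w*C=3*2=6
  Job (p=3,w=4): C=5, w*C=4*5=20
  Job (p=5,w=2): C=10, w*C=2*10=20
  Job (p=4,w=1): C=14, w*C=1*14=14
Total weighted completion time = 60

60


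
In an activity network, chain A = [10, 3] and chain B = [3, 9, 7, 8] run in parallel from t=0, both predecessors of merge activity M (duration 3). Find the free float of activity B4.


ES(B4) = sum of predecessors on chain B = 19
EF(B4) = ES + duration = 19 + 8 = 27
Successor of B4 is M. ES(M) = max(sum(A), sum(B)) = max(13, 27) = 27
Free float = ES(successor) - EF(current) = 27 - 27 = 0

0


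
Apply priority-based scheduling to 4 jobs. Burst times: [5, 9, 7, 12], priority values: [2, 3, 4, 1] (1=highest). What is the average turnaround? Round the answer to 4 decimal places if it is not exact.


Sort by priority (ascending = highest first):
Order: [(1, 12), (2, 5), (3, 9), (4, 7)]
Completion times:
  Priority 1, burst=12, C=12
  Priority 2, burst=5, C=17
  Priority 3, burst=9, C=26
  Priority 4, burst=7, C=33
Average turnaround = 88/4 = 22.0

22.0


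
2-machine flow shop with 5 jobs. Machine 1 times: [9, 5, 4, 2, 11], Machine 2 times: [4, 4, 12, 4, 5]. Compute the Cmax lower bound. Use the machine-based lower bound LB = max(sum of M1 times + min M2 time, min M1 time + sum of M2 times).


LB1 = sum(M1 times) + min(M2 times) = 31 + 4 = 35
LB2 = min(M1 times) + sum(M2 times) = 2 + 29 = 31
Lower bound = max(LB1, LB2) = max(35, 31) = 35

35


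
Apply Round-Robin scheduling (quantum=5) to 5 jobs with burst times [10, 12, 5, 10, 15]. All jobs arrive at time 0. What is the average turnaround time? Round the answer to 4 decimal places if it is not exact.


Time quantum = 5
Execution trace:
  J1 runs 5 units, time = 5
  J2 runs 5 units, time = 10
  J3 runs 5 units, time = 15
  J4 runs 5 units, time = 20
  J5 runs 5 units, time = 25
  J1 runs 5 units, time = 30
  J2 runs 5 units, time = 35
  J4 runs 5 units, time = 40
  J5 runs 5 units, time = 45
  J2 runs 2 units, time = 47
  J5 runs 5 units, time = 52
Finish times: [30, 47, 15, 40, 52]
Average turnaround = 184/5 = 36.8

36.8


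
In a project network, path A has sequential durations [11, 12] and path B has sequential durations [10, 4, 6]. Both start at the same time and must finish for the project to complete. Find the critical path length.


Path A total = 11 + 12 = 23
Path B total = 10 + 4 + 6 = 20
Critical path = longest path = max(23, 20) = 23

23


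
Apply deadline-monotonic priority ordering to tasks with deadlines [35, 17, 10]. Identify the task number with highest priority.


Sort tasks by relative deadline (ascending):
  Task 3: deadline = 10
  Task 2: deadline = 17
  Task 1: deadline = 35
Priority order (highest first): [3, 2, 1]
Highest priority task = 3

3


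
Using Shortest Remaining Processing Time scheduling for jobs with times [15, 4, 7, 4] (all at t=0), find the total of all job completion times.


Since all jobs arrive at t=0, SRPT equals SPT ordering.
SPT order: [4, 4, 7, 15]
Completion times:
  Job 1: p=4, C=4
  Job 2: p=4, C=8
  Job 3: p=7, C=15
  Job 4: p=15, C=30
Total completion time = 4 + 8 + 15 + 30 = 57

57


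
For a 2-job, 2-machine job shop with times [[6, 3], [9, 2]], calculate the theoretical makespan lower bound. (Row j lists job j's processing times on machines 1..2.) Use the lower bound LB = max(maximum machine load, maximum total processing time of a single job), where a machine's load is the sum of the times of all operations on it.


Machine loads:
  Machine 1: 6 + 9 = 15
  Machine 2: 3 + 2 = 5
Max machine load = 15
Job totals:
  Job 1: 9
  Job 2: 11
Max job total = 11
Lower bound = max(15, 11) = 15

15


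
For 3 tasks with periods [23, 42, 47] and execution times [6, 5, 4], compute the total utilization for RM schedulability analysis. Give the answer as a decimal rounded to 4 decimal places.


Compute individual utilizations (exact fractions):
  Task 1: C/T = 6/23 (approx. 0.2609)
  Task 2: C/T = 5/42 (approx. 0.119)
  Task 3: C/T = 4/47 (approx. 0.0851)
Total utilization U = 6/23 + 5/42 + 4/47 = 21113/45402
Rounded to 4 decimal places: U = 0.4650
RM (Liu & Layland) bound for 3 tasks = 0.779763; compare with U = 21113/45402 (approx. 0.465024)
U <= bound, so schedulable by RM sufficient condition.

0.4650


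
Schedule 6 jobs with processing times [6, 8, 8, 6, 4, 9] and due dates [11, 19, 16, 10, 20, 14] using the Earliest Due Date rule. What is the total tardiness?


Sort by due date (EDD order): [(6, 10), (6, 11), (9, 14), (8, 16), (8, 19), (4, 20)]
Compute completion times and tardiness:
  Job 1: p=6, d=10, C=6, tardiness=max(0,6-10)=0
  Job 2: p=6, d=11, C=12, tardiness=max(0,12-11)=1
  Job 3: p=9, d=14, C=21, tardiness=max(0,21-14)=7
  Job 4: p=8, d=16, C=29, tardiness=max(0,29-16)=13
  Job 5: p=8, d=19, C=37, tardiness=max(0,37-19)=18
  Job 6: p=4, d=20, C=41, tardiness=max(0,41-20)=21
Total tardiness = 60

60


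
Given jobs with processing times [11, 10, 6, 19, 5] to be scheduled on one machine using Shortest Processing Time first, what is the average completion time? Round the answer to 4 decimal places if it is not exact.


Sort jobs by processing time (SPT order): [5, 6, 10, 11, 19]
Compute completion times sequentially:
  Job 1: processing = 5, completes at 5
  Job 2: processing = 6, completes at 11
  Job 3: processing = 10, completes at 21
  Job 4: processing = 11, completes at 32
  Job 5: processing = 19, completes at 51
Sum of completion times = 120
Average completion time = 120/5 = 24.0

24.0


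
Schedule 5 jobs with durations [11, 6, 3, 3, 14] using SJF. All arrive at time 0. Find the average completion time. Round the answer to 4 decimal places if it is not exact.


SJF order (ascending): [3, 3, 6, 11, 14]
Completion times:
  Job 1: burst=3, C=3
  Job 2: burst=3, C=6
  Job 3: burst=6, C=12
  Job 4: burst=11, C=23
  Job 5: burst=14, C=37
Average completion = 81/5 = 16.2

16.2


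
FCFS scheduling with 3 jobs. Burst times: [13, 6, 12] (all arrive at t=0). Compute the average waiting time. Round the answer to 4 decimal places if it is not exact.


FCFS order (as given): [13, 6, 12]
Waiting times:
  Job 1: wait = 0
  Job 2: wait = 13
  Job 3: wait = 19
Sum of waiting times = 32
Average waiting time = 32/3 = 10.6667

10.6667


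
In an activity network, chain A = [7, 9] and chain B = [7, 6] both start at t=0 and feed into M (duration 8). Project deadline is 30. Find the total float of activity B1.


Forward pass: ES(B1) = sum of predecessors on chain B = 0
EF = ES + duration = 0 + 7 = 7
Backward pass: LF(M) = deadline = 30; LS(M) = 30 - 8 = 22
LF(B1) = LS(M) - sum(successors on chain B) = 22 - 6 = 16
LS = LF - duration = 16 - 7 = 9
Total float = LS - ES = 9 - 0 = 9

9


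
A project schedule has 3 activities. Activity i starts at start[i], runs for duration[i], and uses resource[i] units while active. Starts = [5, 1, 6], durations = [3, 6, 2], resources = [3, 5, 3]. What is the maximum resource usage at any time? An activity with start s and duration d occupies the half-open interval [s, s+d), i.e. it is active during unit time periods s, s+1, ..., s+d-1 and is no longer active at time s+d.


Each activity i is active on [start_i, start_i + duration_i).
Compute total resource usage per time slot:
  t=0: active resources = [], total = 0
  t=1: active resources = [5], total = 5
  t=2: active resources = [5], total = 5
  t=3: active resources = [5], total = 5
  t=4: active resources = [5], total = 5
  t=5: active resources = [3, 5], total = 8
  t=6: active resources = [3, 5, 3], total = 11
  t=7: active resources = [3, 3], total = 6
Peak resource demand = 11

11


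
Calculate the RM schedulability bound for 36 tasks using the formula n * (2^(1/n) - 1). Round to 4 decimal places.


Compute 2^(1/36) = 1.0194406437
Subtract 1: 1.0194406437 - 1 = 0.0194406437
Multiply by n: 36 * 0.0194406437 = 0.6998631732
Round to 4 dp: 0.6999

0.6999


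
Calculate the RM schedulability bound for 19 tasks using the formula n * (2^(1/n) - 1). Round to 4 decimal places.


Compute 2^(1/19) = 1.0371550444
Subtract 1: 1.0371550444 - 1 = 0.0371550444
Multiply by n: 19 * 0.0371550444 = 0.7059458436
Round to 4 dp: 0.7059

0.7059


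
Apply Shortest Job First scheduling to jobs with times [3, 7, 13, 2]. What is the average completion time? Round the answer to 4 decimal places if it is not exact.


SJF order (ascending): [2, 3, 7, 13]
Completion times:
  Job 1: burst=2, C=2
  Job 2: burst=3, C=5
  Job 3: burst=7, C=12
  Job 4: burst=13, C=25
Average completion = 44/4 = 11.0

11.0


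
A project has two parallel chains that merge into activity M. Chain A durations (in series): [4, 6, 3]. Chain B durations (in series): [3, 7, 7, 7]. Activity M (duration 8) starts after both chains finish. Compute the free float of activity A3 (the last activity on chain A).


ES(A3) = sum of predecessors on chain A = 10
EF(A3) = ES + duration = 10 + 3 = 13
Successor of A3 is M. ES(M) = max(sum(A), sum(B)) = max(13, 24) = 24
Free float = ES(successor) - EF(current) = 24 - 13 = 11

11


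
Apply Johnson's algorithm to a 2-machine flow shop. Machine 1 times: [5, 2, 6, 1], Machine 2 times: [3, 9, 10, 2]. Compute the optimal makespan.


Apply Johnson's rule:
  Group 1 (a <= b): [(4, 1, 2), (2, 2, 9), (3, 6, 10)]
  Group 2 (a > b): [(1, 5, 3)]
Optimal job order: [4, 2, 3, 1]
Schedule:
  Job 4: M1 done at 1, M2 done at 3
  Job 2: M1 done at 3, M2 done at 12
  Job 3: M1 done at 9, M2 done at 22
  Job 1: M1 done at 14, M2 done at 25
Makespan = 25

25


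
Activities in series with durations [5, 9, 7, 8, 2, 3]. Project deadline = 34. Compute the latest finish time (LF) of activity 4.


LF(activity 4) = deadline - sum of successor durations
Successors: activities 5 through 6 with durations [2, 3]
Sum of successor durations = 5
LF = 34 - 5 = 29

29


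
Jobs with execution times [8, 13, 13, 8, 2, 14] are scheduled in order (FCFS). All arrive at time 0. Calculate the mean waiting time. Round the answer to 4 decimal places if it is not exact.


FCFS order (as given): [8, 13, 13, 8, 2, 14]
Waiting times:
  Job 1: wait = 0
  Job 2: wait = 8
  Job 3: wait = 21
  Job 4: wait = 34
  Job 5: wait = 42
  Job 6: wait = 44
Sum of waiting times = 149
Average waiting time = 149/6 = 24.8333

24.8333


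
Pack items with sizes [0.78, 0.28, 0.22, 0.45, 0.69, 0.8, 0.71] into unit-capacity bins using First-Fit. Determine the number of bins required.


Place items sequentially using First-Fit:
  Item 0.78 -> new Bin 1
  Item 0.28 -> new Bin 2
  Item 0.22 -> Bin 1 (now 1.0)
  Item 0.45 -> Bin 2 (now 0.73)
  Item 0.69 -> new Bin 3
  Item 0.8 -> new Bin 4
  Item 0.71 -> new Bin 5
Total bins used = 5

5


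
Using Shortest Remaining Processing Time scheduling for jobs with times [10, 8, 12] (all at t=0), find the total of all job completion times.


Since all jobs arrive at t=0, SRPT equals SPT ordering.
SPT order: [8, 10, 12]
Completion times:
  Job 1: p=8, C=8
  Job 2: p=10, C=18
  Job 3: p=12, C=30
Total completion time = 8 + 18 + 30 = 56

56


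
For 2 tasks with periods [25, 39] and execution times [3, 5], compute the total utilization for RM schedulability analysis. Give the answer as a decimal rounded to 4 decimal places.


Compute individual utilizations (exact fractions):
  Task 1: C/T = 3/25 (approx. 0.12)
  Task 2: C/T = 5/39 (approx. 0.1282)
Total utilization U = 3/25 + 5/39 = 242/975
Rounded to 4 decimal places: U = 0.2482
RM (Liu & Layland) bound for 2 tasks = 0.828427; compare with U = 242/975 (approx. 0.248205)
U <= bound, so schedulable by RM sufficient condition.

0.2482


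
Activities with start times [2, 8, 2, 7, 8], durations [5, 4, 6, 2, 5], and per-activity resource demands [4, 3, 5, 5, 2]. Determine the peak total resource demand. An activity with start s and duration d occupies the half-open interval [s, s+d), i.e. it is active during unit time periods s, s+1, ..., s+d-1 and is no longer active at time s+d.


Each activity i is active on [start_i, start_i + duration_i).
Compute total resource usage per time slot:
  t=0: active resources = [], total = 0
  t=1: active resources = [], total = 0
  t=2: active resources = [4, 5], total = 9
  t=3: active resources = [4, 5], total = 9
  t=4: active resources = [4, 5], total = 9
  t=5: active resources = [4, 5], total = 9
  t=6: active resources = [4, 5], total = 9
  t=7: active resources = [5, 5], total = 10
  t=8: active resources = [3, 5, 2], total = 10
  t=9: active resources = [3, 2], total = 5
  t=10: active resources = [3, 2], total = 5
  t=11: active resources = [3, 2], total = 5
  t=12: active resources = [2], total = 2
Peak resource demand = 10

10


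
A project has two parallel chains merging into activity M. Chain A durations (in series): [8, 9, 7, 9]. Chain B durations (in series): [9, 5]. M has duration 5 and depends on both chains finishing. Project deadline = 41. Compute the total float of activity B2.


Forward pass: ES(B2) = sum of predecessors on chain B = 9
EF = ES + duration = 9 + 5 = 14
Backward pass: LF(M) = deadline = 41; LS(M) = 41 - 5 = 36
LF(B2) = LS(M) - sum(successors on chain B) = 36 - 0 = 36
LS = LF - duration = 36 - 5 = 31
Total float = LS - ES = 31 - 9 = 22

22


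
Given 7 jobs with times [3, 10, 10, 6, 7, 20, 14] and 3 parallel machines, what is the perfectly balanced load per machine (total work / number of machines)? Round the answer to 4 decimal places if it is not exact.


Total processing time = 3 + 10 + 10 + 6 + 7 + 20 + 14 = 70
Number of machines = 3
Ideal balanced load = 70 / 3 = 23.3333

23.3333


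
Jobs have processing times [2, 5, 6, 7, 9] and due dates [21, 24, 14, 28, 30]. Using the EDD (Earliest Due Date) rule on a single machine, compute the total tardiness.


Sort by due date (EDD order): [(6, 14), (2, 21), (5, 24), (7, 28), (9, 30)]
Compute completion times and tardiness:
  Job 1: p=6, d=14, C=6, tardiness=max(0,6-14)=0
  Job 2: p=2, d=21, C=8, tardiness=max(0,8-21)=0
  Job 3: p=5, d=24, C=13, tardiness=max(0,13-24)=0
  Job 4: p=7, d=28, C=20, tardiness=max(0,20-28)=0
  Job 5: p=9, d=30, C=29, tardiness=max(0,29-30)=0
Total tardiness = 0

0


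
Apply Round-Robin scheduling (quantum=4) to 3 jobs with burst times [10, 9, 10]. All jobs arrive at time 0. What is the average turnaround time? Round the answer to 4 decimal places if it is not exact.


Time quantum = 4
Execution trace:
  J1 runs 4 units, time = 4
  J2 runs 4 units, time = 8
  J3 runs 4 units, time = 12
  J1 runs 4 units, time = 16
  J2 runs 4 units, time = 20
  J3 runs 4 units, time = 24
  J1 runs 2 units, time = 26
  J2 runs 1 units, time = 27
  J3 runs 2 units, time = 29
Finish times: [26, 27, 29]
Average turnaround = 82/3 = 27.3333

27.3333


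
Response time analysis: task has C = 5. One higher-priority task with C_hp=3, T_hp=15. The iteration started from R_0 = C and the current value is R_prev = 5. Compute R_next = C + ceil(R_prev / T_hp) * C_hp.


R_next = C + ceil(R_prev / T_hp) * C_hp
ceil(5 / 15) = ceil(0.3333) = 1
Interference = 1 * 3 = 3
R_next = 5 + 3 = 8

8


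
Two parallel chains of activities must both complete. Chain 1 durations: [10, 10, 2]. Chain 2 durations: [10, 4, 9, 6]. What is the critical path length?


Path A total = 10 + 10 + 2 = 22
Path B total = 10 + 4 + 9 + 6 = 29
Critical path = longest path = max(22, 29) = 29

29


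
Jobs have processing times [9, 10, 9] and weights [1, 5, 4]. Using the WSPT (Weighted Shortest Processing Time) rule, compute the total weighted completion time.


Compute p/w ratios and sort ascending (WSPT): [(10, 5), (9, 4), (9, 1)]
Compute weighted completion times:
  Job (p=10,w=5): C=10, w*C=5*10=50
  Job (p=9,w=4): C=19, w*C=4*19=76
  Job (p=9,w=1): C=28, w*C=1*28=28
Total weighted completion time = 154

154


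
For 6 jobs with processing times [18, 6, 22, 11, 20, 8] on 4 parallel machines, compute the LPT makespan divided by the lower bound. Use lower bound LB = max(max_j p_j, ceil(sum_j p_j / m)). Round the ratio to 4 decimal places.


LPT order: [22, 20, 18, 11, 8, 6]
Machine loads after assignment: [22, 20, 24, 19]
LPT makespan = 24
Lower bound = max(max_job, ceil(total/4)) = max(22, 22) = 22
Ratio = 24 / 22 = 1.0909

1.0909


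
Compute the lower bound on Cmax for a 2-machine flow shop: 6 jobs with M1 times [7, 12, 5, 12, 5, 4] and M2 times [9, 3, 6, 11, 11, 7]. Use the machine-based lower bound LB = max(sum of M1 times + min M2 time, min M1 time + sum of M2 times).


LB1 = sum(M1 times) + min(M2 times) = 45 + 3 = 48
LB2 = min(M1 times) + sum(M2 times) = 4 + 47 = 51
Lower bound = max(LB1, LB2) = max(48, 51) = 51

51


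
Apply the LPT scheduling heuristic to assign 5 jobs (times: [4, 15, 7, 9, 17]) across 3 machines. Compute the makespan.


Sort jobs in decreasing order (LPT): [17, 15, 9, 7, 4]
Assign each job to the least loaded machine:
  Machine 1: jobs [17], load = 17
  Machine 2: jobs [15, 4], load = 19
  Machine 3: jobs [9, 7], load = 16
Makespan = max load = 19

19


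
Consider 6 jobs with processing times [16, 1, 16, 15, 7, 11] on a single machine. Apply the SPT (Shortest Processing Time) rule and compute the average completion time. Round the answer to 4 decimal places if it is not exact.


Sort jobs by processing time (SPT order): [1, 7, 11, 15, 16, 16]
Compute completion times sequentially:
  Job 1: processing = 1, completes at 1
  Job 2: processing = 7, completes at 8
  Job 3: processing = 11, completes at 19
  Job 4: processing = 15, completes at 34
  Job 5: processing = 16, completes at 50
  Job 6: processing = 16, completes at 66
Sum of completion times = 178
Average completion time = 178/6 = 29.6667

29.6667


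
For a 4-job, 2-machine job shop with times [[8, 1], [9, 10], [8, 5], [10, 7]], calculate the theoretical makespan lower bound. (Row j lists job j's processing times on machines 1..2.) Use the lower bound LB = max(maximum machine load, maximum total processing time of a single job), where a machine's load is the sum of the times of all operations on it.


Machine loads:
  Machine 1: 8 + 9 + 8 + 10 = 35
  Machine 2: 1 + 10 + 5 + 7 = 23
Max machine load = 35
Job totals:
  Job 1: 9
  Job 2: 19
  Job 3: 13
  Job 4: 17
Max job total = 19
Lower bound = max(35, 19) = 35

35


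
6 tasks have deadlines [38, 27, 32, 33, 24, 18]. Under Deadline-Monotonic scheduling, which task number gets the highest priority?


Sort tasks by relative deadline (ascending):
  Task 6: deadline = 18
  Task 5: deadline = 24
  Task 2: deadline = 27
  Task 3: deadline = 32
  Task 4: deadline = 33
  Task 1: deadline = 38
Priority order (highest first): [6, 5, 2, 3, 4, 1]
Highest priority task = 6

6


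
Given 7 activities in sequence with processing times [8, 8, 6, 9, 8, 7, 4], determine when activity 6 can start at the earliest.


Activity 6 starts after activities 1 through 5 complete.
Predecessor durations: [8, 8, 6, 9, 8]
ES = 8 + 8 + 6 + 9 + 8 = 39

39


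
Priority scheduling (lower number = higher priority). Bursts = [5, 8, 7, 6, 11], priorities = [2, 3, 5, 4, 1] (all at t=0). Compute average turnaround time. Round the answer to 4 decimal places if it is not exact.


Sort by priority (ascending = highest first):
Order: [(1, 11), (2, 5), (3, 8), (4, 6), (5, 7)]
Completion times:
  Priority 1, burst=11, C=11
  Priority 2, burst=5, C=16
  Priority 3, burst=8, C=24
  Priority 4, burst=6, C=30
  Priority 5, burst=7, C=37
Average turnaround = 118/5 = 23.6

23.6


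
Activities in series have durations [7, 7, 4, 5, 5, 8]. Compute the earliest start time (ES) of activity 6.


Activity 6 starts after activities 1 through 5 complete.
Predecessor durations: [7, 7, 4, 5, 5]
ES = 7 + 7 + 4 + 5 + 5 = 28

28


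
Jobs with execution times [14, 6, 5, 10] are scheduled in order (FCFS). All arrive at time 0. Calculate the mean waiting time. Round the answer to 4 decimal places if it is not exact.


FCFS order (as given): [14, 6, 5, 10]
Waiting times:
  Job 1: wait = 0
  Job 2: wait = 14
  Job 3: wait = 20
  Job 4: wait = 25
Sum of waiting times = 59
Average waiting time = 59/4 = 14.75

14.75


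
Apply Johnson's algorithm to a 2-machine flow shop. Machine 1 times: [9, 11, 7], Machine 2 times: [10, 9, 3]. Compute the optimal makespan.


Apply Johnson's rule:
  Group 1 (a <= b): [(1, 9, 10)]
  Group 2 (a > b): [(2, 11, 9), (3, 7, 3)]
Optimal job order: [1, 2, 3]
Schedule:
  Job 1: M1 done at 9, M2 done at 19
  Job 2: M1 done at 20, M2 done at 29
  Job 3: M1 done at 27, M2 done at 32
Makespan = 32

32


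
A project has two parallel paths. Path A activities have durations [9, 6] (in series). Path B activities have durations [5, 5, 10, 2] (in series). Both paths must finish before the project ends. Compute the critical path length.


Path A total = 9 + 6 = 15
Path B total = 5 + 5 + 10 + 2 = 22
Critical path = longest path = max(15, 22) = 22

22


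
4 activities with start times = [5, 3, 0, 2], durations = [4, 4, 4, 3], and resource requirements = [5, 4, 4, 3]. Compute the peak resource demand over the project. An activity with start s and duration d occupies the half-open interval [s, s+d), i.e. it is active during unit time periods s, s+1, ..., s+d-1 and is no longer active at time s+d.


Each activity i is active on [start_i, start_i + duration_i).
Compute total resource usage per time slot:
  t=0: active resources = [4], total = 4
  t=1: active resources = [4], total = 4
  t=2: active resources = [4, 3], total = 7
  t=3: active resources = [4, 4, 3], total = 11
  t=4: active resources = [4, 3], total = 7
  t=5: active resources = [5, 4], total = 9
  t=6: active resources = [5, 4], total = 9
  t=7: active resources = [5], total = 5
  t=8: active resources = [5], total = 5
Peak resource demand = 11

11


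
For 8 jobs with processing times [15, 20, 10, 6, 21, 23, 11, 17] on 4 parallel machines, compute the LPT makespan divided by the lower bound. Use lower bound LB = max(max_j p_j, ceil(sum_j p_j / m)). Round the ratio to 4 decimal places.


LPT order: [23, 21, 20, 17, 15, 11, 10, 6]
Machine loads after assignment: [29, 31, 31, 32]
LPT makespan = 32
Lower bound = max(max_job, ceil(total/4)) = max(23, 31) = 31
Ratio = 32 / 31 = 1.0323

1.0323


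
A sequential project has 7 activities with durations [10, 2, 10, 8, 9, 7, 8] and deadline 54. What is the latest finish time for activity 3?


LF(activity 3) = deadline - sum of successor durations
Successors: activities 4 through 7 with durations [8, 9, 7, 8]
Sum of successor durations = 32
LF = 54 - 32 = 22

22


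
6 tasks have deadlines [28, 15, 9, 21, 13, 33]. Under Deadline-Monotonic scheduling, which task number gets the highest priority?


Sort tasks by relative deadline (ascending):
  Task 3: deadline = 9
  Task 5: deadline = 13
  Task 2: deadline = 15
  Task 4: deadline = 21
  Task 1: deadline = 28
  Task 6: deadline = 33
Priority order (highest first): [3, 5, 2, 4, 1, 6]
Highest priority task = 3

3


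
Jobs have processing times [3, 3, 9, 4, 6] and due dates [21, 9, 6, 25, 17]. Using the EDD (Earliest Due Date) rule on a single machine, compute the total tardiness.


Sort by due date (EDD order): [(9, 6), (3, 9), (6, 17), (3, 21), (4, 25)]
Compute completion times and tardiness:
  Job 1: p=9, d=6, C=9, tardiness=max(0,9-6)=3
  Job 2: p=3, d=9, C=12, tardiness=max(0,12-9)=3
  Job 3: p=6, d=17, C=18, tardiness=max(0,18-17)=1
  Job 4: p=3, d=21, C=21, tardiness=max(0,21-21)=0
  Job 5: p=4, d=25, C=25, tardiness=max(0,25-25)=0
Total tardiness = 7

7


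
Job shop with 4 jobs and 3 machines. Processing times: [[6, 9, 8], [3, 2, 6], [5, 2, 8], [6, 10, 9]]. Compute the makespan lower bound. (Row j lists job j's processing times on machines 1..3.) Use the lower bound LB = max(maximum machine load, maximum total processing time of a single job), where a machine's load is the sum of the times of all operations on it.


Machine loads:
  Machine 1: 6 + 3 + 5 + 6 = 20
  Machine 2: 9 + 2 + 2 + 10 = 23
  Machine 3: 8 + 6 + 8 + 9 = 31
Max machine load = 31
Job totals:
  Job 1: 23
  Job 2: 11
  Job 3: 15
  Job 4: 25
Max job total = 25
Lower bound = max(31, 25) = 31

31


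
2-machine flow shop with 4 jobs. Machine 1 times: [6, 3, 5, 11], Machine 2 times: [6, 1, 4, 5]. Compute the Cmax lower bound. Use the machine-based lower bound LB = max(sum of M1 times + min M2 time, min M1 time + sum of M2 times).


LB1 = sum(M1 times) + min(M2 times) = 25 + 1 = 26
LB2 = min(M1 times) + sum(M2 times) = 3 + 16 = 19
Lower bound = max(LB1, LB2) = max(26, 19) = 26

26


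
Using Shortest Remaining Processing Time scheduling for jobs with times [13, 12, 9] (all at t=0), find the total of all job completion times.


Since all jobs arrive at t=0, SRPT equals SPT ordering.
SPT order: [9, 12, 13]
Completion times:
  Job 1: p=9, C=9
  Job 2: p=12, C=21
  Job 3: p=13, C=34
Total completion time = 9 + 21 + 34 = 64

64


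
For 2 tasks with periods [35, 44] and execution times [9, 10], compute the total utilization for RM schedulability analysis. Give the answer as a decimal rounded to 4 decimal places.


Compute individual utilizations (exact fractions):
  Task 1: C/T = 9/35 (approx. 0.2571)
  Task 2: C/T = 10/44 = 5/22 (approx. 0.2273)
Total utilization U = 9/35 + 5/22 = 373/770
Rounded to 4 decimal places: U = 0.4844
RM (Liu & Layland) bound for 2 tasks = 0.828427; compare with U = 373/770 (approx. 0.484416)
U <= bound, so schedulable by RM sufficient condition.

0.4844


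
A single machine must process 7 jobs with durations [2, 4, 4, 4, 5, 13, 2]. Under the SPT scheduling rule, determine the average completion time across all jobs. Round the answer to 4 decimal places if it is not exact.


Sort jobs by processing time (SPT order): [2, 2, 4, 4, 4, 5, 13]
Compute completion times sequentially:
  Job 1: processing = 2, completes at 2
  Job 2: processing = 2, completes at 4
  Job 3: processing = 4, completes at 8
  Job 4: processing = 4, completes at 12
  Job 5: processing = 4, completes at 16
  Job 6: processing = 5, completes at 21
  Job 7: processing = 13, completes at 34
Sum of completion times = 97
Average completion time = 97/7 = 13.8571

13.8571


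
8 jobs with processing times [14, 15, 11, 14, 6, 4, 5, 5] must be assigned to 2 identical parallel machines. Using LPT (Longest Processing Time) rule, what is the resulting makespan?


Sort jobs in decreasing order (LPT): [15, 14, 14, 11, 6, 5, 5, 4]
Assign each job to the least loaded machine:
  Machine 1: jobs [15, 11, 6, 5], load = 37
  Machine 2: jobs [14, 14, 5, 4], load = 37
Makespan = max load = 37

37


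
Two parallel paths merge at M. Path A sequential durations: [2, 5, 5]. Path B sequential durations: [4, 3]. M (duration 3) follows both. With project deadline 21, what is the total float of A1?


Forward pass: ES(A1) = sum of predecessors on chain A = 0
EF = ES + duration = 0 + 2 = 2
Backward pass: LF(M) = deadline = 21; LS(M) = 21 - 3 = 18
LF(A1) = LS(M) - sum(successors on chain A) = 18 - 10 = 8
LS = LF - duration = 8 - 2 = 6
Total float = LS - ES = 6 - 0 = 6

6


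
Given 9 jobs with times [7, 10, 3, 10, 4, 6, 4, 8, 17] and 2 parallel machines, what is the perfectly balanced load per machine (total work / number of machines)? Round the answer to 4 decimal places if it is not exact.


Total processing time = 7 + 10 + 3 + 10 + 4 + 6 + 4 + 8 + 17 = 69
Number of machines = 2
Ideal balanced load = 69 / 2 = 34.5

34.5


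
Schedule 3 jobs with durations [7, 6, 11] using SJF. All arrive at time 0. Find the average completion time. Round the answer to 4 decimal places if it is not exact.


SJF order (ascending): [6, 7, 11]
Completion times:
  Job 1: burst=6, C=6
  Job 2: burst=7, C=13
  Job 3: burst=11, C=24
Average completion = 43/3 = 14.3333

14.3333


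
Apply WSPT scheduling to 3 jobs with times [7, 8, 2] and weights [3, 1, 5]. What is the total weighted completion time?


Compute p/w ratios and sort ascending (WSPT): [(2, 5), (7, 3), (8, 1)]
Compute weighted completion times:
  Job (p=2,w=5): C=2, w*C=5*2=10
  Job (p=7,w=3): C=9, w*C=3*9=27
  Job (p=8,w=1): C=17, w*C=1*17=17
Total weighted completion time = 54

54


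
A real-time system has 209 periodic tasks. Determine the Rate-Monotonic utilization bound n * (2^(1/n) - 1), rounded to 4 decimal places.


Compute 2^(1/209) = 1.0033219993
Subtract 1: 1.0033219993 - 1 = 0.0033219993
Multiply by n: 209 * 0.0033219993 = 0.6942978537
Round to 4 dp: 0.6943

0.6943


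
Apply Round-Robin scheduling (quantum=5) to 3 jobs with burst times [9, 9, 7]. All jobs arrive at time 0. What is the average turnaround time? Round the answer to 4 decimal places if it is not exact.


Time quantum = 5
Execution trace:
  J1 runs 5 units, time = 5
  J2 runs 5 units, time = 10
  J3 runs 5 units, time = 15
  J1 runs 4 units, time = 19
  J2 runs 4 units, time = 23
  J3 runs 2 units, time = 25
Finish times: [19, 23, 25]
Average turnaround = 67/3 = 22.3333

22.3333


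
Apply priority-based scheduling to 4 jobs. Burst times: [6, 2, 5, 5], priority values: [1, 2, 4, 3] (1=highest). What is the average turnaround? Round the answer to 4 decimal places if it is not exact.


Sort by priority (ascending = highest first):
Order: [(1, 6), (2, 2), (3, 5), (4, 5)]
Completion times:
  Priority 1, burst=6, C=6
  Priority 2, burst=2, C=8
  Priority 3, burst=5, C=13
  Priority 4, burst=5, C=18
Average turnaround = 45/4 = 11.25

11.25


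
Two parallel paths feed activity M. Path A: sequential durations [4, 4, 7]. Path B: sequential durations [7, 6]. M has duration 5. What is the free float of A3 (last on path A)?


ES(A3) = sum of predecessors on chain A = 8
EF(A3) = ES + duration = 8 + 7 = 15
Successor of A3 is M. ES(M) = max(sum(A), sum(B)) = max(15, 13) = 15
Free float = ES(successor) - EF(current) = 15 - 15 = 0

0


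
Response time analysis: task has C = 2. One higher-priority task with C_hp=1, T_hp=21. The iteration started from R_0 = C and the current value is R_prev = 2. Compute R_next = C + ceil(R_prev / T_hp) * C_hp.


R_next = C + ceil(R_prev / T_hp) * C_hp
ceil(2 / 21) = ceil(0.0952) = 1
Interference = 1 * 1 = 1
R_next = 2 + 1 = 3

3


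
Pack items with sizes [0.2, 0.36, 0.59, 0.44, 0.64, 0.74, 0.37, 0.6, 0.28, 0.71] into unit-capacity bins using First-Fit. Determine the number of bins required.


Place items sequentially using First-Fit:
  Item 0.2 -> new Bin 1
  Item 0.36 -> Bin 1 (now 0.56)
  Item 0.59 -> new Bin 2
  Item 0.44 -> Bin 1 (now 1.0)
  Item 0.64 -> new Bin 3
  Item 0.74 -> new Bin 4
  Item 0.37 -> Bin 2 (now 0.96)
  Item 0.6 -> new Bin 5
  Item 0.28 -> Bin 3 (now 0.92)
  Item 0.71 -> new Bin 6
Total bins used = 6

6


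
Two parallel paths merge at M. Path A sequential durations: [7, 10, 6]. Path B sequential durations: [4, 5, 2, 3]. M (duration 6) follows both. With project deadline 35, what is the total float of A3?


Forward pass: ES(A3) = sum of predecessors on chain A = 17
EF = ES + duration = 17 + 6 = 23
Backward pass: LF(M) = deadline = 35; LS(M) = 35 - 6 = 29
LF(A3) = LS(M) - sum(successors on chain A) = 29 - 0 = 29
LS = LF - duration = 29 - 6 = 23
Total float = LS - ES = 23 - 17 = 6

6


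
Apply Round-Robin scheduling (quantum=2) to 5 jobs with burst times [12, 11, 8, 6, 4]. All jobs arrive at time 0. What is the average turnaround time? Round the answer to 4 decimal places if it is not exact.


Time quantum = 2
Execution trace:
  J1 runs 2 units, time = 2
  J2 runs 2 units, time = 4
  J3 runs 2 units, time = 6
  J4 runs 2 units, time = 8
  J5 runs 2 units, time = 10
  J1 runs 2 units, time = 12
  J2 runs 2 units, time = 14
  J3 runs 2 units, time = 16
  J4 runs 2 units, time = 18
  J5 runs 2 units, time = 20
  J1 runs 2 units, time = 22
  J2 runs 2 units, time = 24
  J3 runs 2 units, time = 26
  J4 runs 2 units, time = 28
  J1 runs 2 units, time = 30
  J2 runs 2 units, time = 32
  J3 runs 2 units, time = 34
  J1 runs 2 units, time = 36
  J2 runs 2 units, time = 38
  J1 runs 2 units, time = 40
  J2 runs 1 units, time = 41
Finish times: [40, 41, 34, 28, 20]
Average turnaround = 163/5 = 32.6

32.6
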